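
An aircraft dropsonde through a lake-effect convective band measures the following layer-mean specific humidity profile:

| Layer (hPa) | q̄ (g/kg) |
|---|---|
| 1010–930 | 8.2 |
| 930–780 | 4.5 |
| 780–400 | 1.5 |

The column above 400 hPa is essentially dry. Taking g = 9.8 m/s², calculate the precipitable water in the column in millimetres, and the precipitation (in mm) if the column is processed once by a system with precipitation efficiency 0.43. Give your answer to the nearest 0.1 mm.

PW ≈ 19.4 mm; precipitation ≈ 8.3 mm

Precipitable water is the column-integrated vapour mass per unit area: PW = (1/g) Σ q̄ Δp, with q in kg/kg and Δp in Pa (1 kg/m² of water = 1 mm).
Layer 1010–930 hPa: Δp = 80 hPa = 8000 Pa, q̄ = 0.0082 kg/kg → 0.0082 × 8000 / 9.8 = 6.69 mm
Layer 930–780 hPa: Δp = 150 hPa = 15000 Pa, q̄ = 0.0045 kg/kg → 0.0045 × 15000 / 9.8 = 6.89 mm
Layer 780–400 hPa: Δp = 380 hPa = 38000 Pa, q̄ = 0.0015 kg/kg → 0.0015 × 38000 / 9.8 = 5.82 mm
PW = 6.69 + 6.89 + 5.82 = 19.40 ≈ 19.4 mm.
Precipitation = ε × PW = 0.43 × 19.4 = 8.3 mm.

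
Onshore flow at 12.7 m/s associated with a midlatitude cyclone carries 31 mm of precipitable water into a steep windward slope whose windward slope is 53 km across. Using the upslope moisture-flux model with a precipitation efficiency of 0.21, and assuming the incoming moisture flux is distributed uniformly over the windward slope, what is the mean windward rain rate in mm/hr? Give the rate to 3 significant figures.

R ≈ 5.62 mm/hr

Incoming column moisture flux per unit ridge length: F = V × PW = 12.7 × 31 = 393.7 mm·m/s.
Spread over the 53 km slope with efficiency ε = 0.21: R = ε·F/W = 0.21 × 393.7 / 53000 m = 1.560e-03 mm/s.
R = 1.560e-03 × 3600 = 5.62 mm/hr.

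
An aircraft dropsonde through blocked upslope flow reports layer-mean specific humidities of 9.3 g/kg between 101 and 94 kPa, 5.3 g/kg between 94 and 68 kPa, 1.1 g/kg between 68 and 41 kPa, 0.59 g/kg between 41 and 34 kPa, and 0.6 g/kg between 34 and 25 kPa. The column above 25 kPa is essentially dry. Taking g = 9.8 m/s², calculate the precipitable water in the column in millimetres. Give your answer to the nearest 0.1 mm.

Precipitable water is the column-integrated vapour mass per unit area: PW = (1/g) Σ q̄ Δp, with q in kg/kg and Δp in Pa (1 kg/m² of water = 1 mm).
Layer 101–94 kPa: Δp = 70 hPa = 7000 Pa, q̄ = 0.0093 kg/kg → 0.0093 × 7000 / 9.8 = 6.64 mm
Layer 94–68 kPa: Δp = 260 hPa = 26000 Pa, q̄ = 0.0053 kg/kg → 0.0053 × 26000 / 9.8 = 14.06 mm
Layer 68–41 kPa: Δp = 270 hPa = 27000 Pa, q̄ = 0.0011 kg/kg → 0.0011 × 27000 / 9.8 = 3.03 mm
Layer 41–34 kPa: Δp = 70 hPa = 7000 Pa, q̄ = 0.00059 kg/kg → 0.00059 × 7000 / 9.8 = 0.42 mm
Layer 34–25 kPa: Δp = 90 hPa = 9000 Pa, q̄ = 0.0006 kg/kg → 0.0006 × 9000 / 9.8 = 0.55 mm
PW = 6.64 + 14.06 + 3.03 + 0.42 + 0.55 = 24.70 ≈ 24.7 mm.

PW ≈ 24.7 mm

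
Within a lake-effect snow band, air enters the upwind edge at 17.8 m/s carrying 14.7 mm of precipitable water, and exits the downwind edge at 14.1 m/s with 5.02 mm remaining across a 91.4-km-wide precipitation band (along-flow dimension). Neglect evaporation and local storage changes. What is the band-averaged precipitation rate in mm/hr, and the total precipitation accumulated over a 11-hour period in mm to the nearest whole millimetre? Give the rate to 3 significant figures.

R ≈ 7.52 mm/hr; total ≈ 83 mm

Column moisture flux per unit crosswind length is F = V × PW.
Inflow: F_in = 17.8 × 14.7 = 261.66 mm·m/s
Outflow: F_out = 14.1 × 5.02 = 70.782 mm·m/s
Steady-state rate R = (F_in − F_out)/L = (261.66 − 70.782) / 91400 m = 2.088e-03 mm/s.
R = 2.088e-03 × 3600 = 7.52 mm/hr.
Over 11 h: total = 7.52 × 11 = 82.72 ≈ 83 mm.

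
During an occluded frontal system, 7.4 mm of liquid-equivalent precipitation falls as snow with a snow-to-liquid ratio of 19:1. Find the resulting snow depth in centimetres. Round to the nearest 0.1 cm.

Snow depth = liquid × ratio = 7.4 mm × 19 = 140.6 mm = 14.1 cm.

snow depth ≈ 14.1 cm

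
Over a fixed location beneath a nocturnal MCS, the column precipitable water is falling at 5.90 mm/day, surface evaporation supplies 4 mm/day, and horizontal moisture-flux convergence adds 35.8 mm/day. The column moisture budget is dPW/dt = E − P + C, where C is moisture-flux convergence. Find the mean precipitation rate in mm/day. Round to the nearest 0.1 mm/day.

dPW/dt = -5.90 mm/day.
P = E + C − dPW/dt = 4 + (35.8) − (-5.90) = 45.7 mm/day.

P ≈ 45.7 mm/day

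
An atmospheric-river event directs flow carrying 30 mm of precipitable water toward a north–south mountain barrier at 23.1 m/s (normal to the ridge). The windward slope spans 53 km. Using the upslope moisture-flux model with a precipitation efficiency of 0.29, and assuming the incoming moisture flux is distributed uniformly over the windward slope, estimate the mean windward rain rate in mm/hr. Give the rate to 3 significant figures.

R ≈ 13.7 mm/hr

Incoming column moisture flux per unit ridge length: F = V × PW = 23.1 × 30 = 693 mm·m/s.
Spread over the 53 km slope with efficiency ε = 0.29: R = ε·F/W = 0.29 × 693 / 53000 m = 3.792e-03 mm/s.
R = 3.792e-03 × 3600 = 13.7 mm/hr.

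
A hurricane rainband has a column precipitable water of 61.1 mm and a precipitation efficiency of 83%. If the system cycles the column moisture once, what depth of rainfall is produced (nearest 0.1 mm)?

rainfall ≈ 50.7 mm

Rainfall = ε × PW = 0.83 × 61.1 = 50.7 mm.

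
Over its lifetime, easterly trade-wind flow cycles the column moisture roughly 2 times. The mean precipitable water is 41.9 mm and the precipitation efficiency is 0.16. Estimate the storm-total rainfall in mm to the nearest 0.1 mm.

rainfall ≈ 13.4 mm

Each cycle deposits ε × PW = 0.16 × 41.9 = 6.704 mm.
Over 2 cycles: 2 × 6.704 = 13.4 mm.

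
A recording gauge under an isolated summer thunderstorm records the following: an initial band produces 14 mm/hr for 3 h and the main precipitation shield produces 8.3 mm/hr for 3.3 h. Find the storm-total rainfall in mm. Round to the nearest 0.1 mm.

total ≈ 69.4 mm

Total = Σ Rᵢ Δtᵢ = 14 × 3 + 8.3 × 3.3
      = 42 + 27.39 = 69.4 mm.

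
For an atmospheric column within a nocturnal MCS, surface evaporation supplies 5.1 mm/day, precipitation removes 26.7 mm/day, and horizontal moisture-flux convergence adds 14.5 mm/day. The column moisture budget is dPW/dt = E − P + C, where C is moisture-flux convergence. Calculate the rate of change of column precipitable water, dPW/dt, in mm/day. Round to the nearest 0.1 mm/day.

dPW/dt = E − P + C = 5.1 − 26.7 + (14.5) = -7.1 mm/day.

dPW/dt ≈ -7.1 mm/day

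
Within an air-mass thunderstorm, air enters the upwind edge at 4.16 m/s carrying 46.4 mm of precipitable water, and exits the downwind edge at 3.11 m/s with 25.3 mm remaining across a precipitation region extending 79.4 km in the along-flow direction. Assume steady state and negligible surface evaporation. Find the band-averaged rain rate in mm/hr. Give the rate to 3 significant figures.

R ≈ 5.18 mm/hr

Column moisture flux per unit crosswind length is F = V × PW.
Inflow: F_in = 4.16 × 46.4 = 193.024 mm·m/s
Outflow: F_out = 3.11 × 25.3 = 78.683 mm·m/s
Steady-state rate R = (F_in − F_out)/L = (193.024 − 78.683) / 79400 m = 1.440e-03 mm/s.
R = 1.440e-03 × 3600 = 5.18 mm/hr.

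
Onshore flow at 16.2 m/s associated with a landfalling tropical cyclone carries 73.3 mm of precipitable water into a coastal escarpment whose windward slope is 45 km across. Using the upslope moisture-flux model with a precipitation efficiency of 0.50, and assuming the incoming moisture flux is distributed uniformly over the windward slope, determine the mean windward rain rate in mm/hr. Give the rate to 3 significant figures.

Incoming column moisture flux per unit ridge length: F = V × PW = 16.2 × 73.3 = 1187.46 mm·m/s.
Spread over the 45 km slope with efficiency ε = 0.50: R = ε·F/W = 0.50 × 1187.46 / 45000 m = 1.319e-02 mm/s.
R = 1.319e-02 × 3600 = 47.5 mm/hr.

R ≈ 47.5 mm/hr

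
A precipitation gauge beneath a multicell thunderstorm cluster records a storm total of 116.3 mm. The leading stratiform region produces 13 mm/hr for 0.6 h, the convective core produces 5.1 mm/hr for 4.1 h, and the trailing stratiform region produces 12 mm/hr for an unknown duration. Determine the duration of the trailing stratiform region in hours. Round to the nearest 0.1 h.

Known phases: 13 × 0.6 + 5.1 × 4.1 = 7.8 + 20.91 = 28.71 mm.
Remaining depth = 116.3 − 28.71 = 87.59 mm.
Duration = 87.59 / 12 = 7.3 h.

duration ≈ 7.3 h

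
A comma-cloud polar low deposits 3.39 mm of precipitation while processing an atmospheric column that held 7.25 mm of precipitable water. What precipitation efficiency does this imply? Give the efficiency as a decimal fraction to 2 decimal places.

ε = precipitation / PW = 3.39 / 7.25 = 0.47.

ε ≈ 0.47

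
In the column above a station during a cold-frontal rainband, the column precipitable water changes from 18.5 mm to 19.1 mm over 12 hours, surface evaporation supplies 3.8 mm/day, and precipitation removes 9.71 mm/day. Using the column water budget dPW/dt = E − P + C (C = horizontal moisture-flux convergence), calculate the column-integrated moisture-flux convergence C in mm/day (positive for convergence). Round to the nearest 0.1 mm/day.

C ≈ 7.1 mm/day

dPW/dt = (19.1 − 18.5) mm / (12/24 day) = +1.200 mm/day.
C = dPW/dt − E + P = (+1.200) − 3.8 + 9.71 = 7.1 mm/day.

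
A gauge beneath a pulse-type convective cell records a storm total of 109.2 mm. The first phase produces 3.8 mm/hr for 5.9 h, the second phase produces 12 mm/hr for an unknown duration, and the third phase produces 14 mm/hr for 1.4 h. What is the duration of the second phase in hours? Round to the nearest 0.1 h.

Known phases: 3.8 × 5.9 + 14 × 1.4 = 22.42 + 19.6 = 42.02 mm.
Remaining depth = 109.2 − 42.02 = 67.18 mm.
Duration = 67.18 / 12 = 5.6 h.

duration ≈ 5.6 h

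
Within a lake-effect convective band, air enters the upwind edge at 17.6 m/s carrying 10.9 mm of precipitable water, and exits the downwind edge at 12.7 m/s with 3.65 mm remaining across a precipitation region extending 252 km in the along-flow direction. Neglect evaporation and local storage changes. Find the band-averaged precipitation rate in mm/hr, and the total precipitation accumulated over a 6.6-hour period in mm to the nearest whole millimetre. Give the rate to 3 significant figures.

R ≈ 2.08 mm/hr; total ≈ 14 mm

Column moisture flux per unit crosswind length is F = V × PW.
Inflow: F_in = 17.6 × 10.9 = 191.84 mm·m/s
Outflow: F_out = 12.7 × 3.65 = 46.355 mm·m/s
Steady-state rate R = (F_in − F_out)/L = (191.84 − 46.355) / 252000 m = 5.773e-04 mm/s.
R = 5.773e-04 × 3600 = 2.08 mm/hr.
Over 6.6 h: total = 2.08 × 6.6 = 13.728 ≈ 14 mm.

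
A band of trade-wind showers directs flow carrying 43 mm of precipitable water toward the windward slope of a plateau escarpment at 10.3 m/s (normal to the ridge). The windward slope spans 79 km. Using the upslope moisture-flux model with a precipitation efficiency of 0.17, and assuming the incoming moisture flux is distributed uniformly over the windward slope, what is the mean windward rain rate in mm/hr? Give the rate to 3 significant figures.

Incoming column moisture flux per unit ridge length: F = V × PW = 10.3 × 43 = 442.9 mm·m/s.
Spread over the 79 km slope with efficiency ε = 0.17: R = ε·F/W = 0.17 × 442.9 / 79000 m = 9.531e-04 mm/s.
R = 9.531e-04 × 3600 = 3.43 mm/hr.

R ≈ 3.43 mm/hr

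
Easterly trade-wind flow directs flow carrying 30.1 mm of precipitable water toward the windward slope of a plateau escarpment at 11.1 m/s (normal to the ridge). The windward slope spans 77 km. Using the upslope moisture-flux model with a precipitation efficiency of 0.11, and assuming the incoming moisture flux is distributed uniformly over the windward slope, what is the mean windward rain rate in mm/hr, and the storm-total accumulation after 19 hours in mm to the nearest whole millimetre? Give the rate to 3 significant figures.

R ≈ 1.72 mm/hr; total ≈ 33 mm

Incoming column moisture flux per unit ridge length: F = V × PW = 11.1 × 30.1 = 334.11 mm·m/s.
Spread over the 77 km slope with efficiency ε = 0.11: R = ε·F/W = 0.11 × 334.11 / 77000 m = 4.773e-04 mm/s.
R = 4.773e-04 × 3600 = 1.72 mm/hr.
Over 19 h: total = 1.72 × 19 = 32.68 ≈ 33 mm.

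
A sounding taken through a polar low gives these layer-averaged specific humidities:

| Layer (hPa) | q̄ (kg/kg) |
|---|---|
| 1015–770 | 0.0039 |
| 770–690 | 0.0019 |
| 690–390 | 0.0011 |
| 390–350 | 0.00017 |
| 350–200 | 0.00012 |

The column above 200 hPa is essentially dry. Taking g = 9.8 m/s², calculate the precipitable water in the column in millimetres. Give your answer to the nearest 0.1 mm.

PW ≈ 14.9 mm

Precipitable water is the column-integrated vapour mass per unit area: PW = (1/g) Σ q̄ Δp, with q in kg/kg and Δp in Pa (1 kg/m² of water = 1 mm).
Layer 1015–770 hPa: Δp = 245 hPa = 24500 Pa, q̄ = 0.0039 kg/kg → 0.0039 × 24500 / 9.8 = 9.75 mm
Layer 770–690 hPa: Δp = 80 hPa = 8000 Pa, q̄ = 0.0019 kg/kg → 0.0019 × 8000 / 9.8 = 1.55 mm
Layer 690–390 hPa: Δp = 300 hPa = 30000 Pa, q̄ = 0.0011 kg/kg → 0.0011 × 30000 / 9.8 = 3.37 mm
Layer 390–350 hPa: Δp = 40 hPa = 4000 Pa, q̄ = 0.00017 kg/kg → 0.00017 × 4000 / 9.8 = 0.07 mm
Layer 350–200 hPa: Δp = 150 hPa = 15000 Pa, q̄ = 0.00012 kg/kg → 0.00012 × 15000 / 9.8 = 0.18 mm
PW = 9.75 + 1.55 + 3.37 + 0.07 + 0.18 = 14.92 ≈ 14.9 mm.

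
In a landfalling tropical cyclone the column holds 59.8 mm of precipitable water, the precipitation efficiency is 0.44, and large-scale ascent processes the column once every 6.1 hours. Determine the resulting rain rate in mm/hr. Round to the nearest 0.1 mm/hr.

Each overturning extracts ε × PW = 0.44 × 59.8 = 26.312 mm.
Rate = ε·PW / τ = 26.312 / 6.1 h = 4.3 mm/hr.

R ≈ 4.3 mm/hr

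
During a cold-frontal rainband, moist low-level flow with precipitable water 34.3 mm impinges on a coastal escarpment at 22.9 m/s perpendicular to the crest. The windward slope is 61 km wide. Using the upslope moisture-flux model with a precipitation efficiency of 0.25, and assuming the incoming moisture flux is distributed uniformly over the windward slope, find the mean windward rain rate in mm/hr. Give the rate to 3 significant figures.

R ≈ 11.6 mm/hr

Incoming column moisture flux per unit ridge length: F = V × PW = 22.9 × 34.3 = 785.47 mm·m/s.
Spread over the 61 km slope with efficiency ε = 0.25: R = ε·F/W = 0.25 × 785.47 / 61000 m = 3.219e-03 mm/s.
R = 3.219e-03 × 3600 = 11.6 mm/hr.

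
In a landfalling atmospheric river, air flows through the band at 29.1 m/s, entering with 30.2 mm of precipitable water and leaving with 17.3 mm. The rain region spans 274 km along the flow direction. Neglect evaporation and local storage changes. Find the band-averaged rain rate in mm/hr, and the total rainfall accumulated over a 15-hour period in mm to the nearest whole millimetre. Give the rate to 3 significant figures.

Column moisture flux per unit crosswind length is F = V × PW.
Inflow: F_in = 29.1 × 30.2 = 878.82 mm·m/s
Outflow: F_out = 29.1 × 17.3 = 503.43 mm·m/s
Steady-state rate R = (F_in − F_out)/L = (878.82 − 503.43) / 274000 m = 1.370e-03 mm/s.
R = 1.370e-03 × 3600 = 4.93 mm/hr.
Over 15 h: total = 4.93 × 15 = 73.95 ≈ 74 mm.

R ≈ 4.93 mm/hr; total ≈ 74 mm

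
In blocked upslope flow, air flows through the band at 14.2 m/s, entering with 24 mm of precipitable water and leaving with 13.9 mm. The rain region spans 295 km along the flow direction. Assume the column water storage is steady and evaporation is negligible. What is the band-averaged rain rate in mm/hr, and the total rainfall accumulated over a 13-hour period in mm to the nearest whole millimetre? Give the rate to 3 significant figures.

Column moisture flux per unit crosswind length is F = V × PW.
Inflow: F_in = 14.2 × 24 = 340.8 mm·m/s
Outflow: F_out = 14.2 × 13.9 = 197.38 mm·m/s
Steady-state rate R = (F_in − F_out)/L = (340.8 − 197.38) / 295000 m = 4.862e-04 mm/s.
R = 4.862e-04 × 3600 = 1.75 mm/hr.
Over 13 h: total = 1.75 × 13 = 22.75 ≈ 23 mm.

R ≈ 1.75 mm/hr; total ≈ 23 mm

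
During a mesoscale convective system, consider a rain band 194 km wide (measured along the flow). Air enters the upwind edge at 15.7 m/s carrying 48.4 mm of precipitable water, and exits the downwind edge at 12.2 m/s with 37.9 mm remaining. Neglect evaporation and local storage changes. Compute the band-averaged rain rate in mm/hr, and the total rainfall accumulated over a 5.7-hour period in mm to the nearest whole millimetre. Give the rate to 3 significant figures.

R ≈ 5.52 mm/hr; total ≈ 31 mm

Column moisture flux per unit crosswind length is F = V × PW.
Inflow: F_in = 15.7 × 48.4 = 759.88 mm·m/s
Outflow: F_out = 12.2 × 37.9 = 462.38 mm·m/s
Steady-state rate R = (F_in − F_out)/L = (759.88 − 462.38) / 194000 m = 1.534e-03 mm/s.
R = 1.534e-03 × 3600 = 5.52 mm/hr.
Over 5.7 h: total = 5.52 × 5.7 = 31.464 ≈ 31 mm.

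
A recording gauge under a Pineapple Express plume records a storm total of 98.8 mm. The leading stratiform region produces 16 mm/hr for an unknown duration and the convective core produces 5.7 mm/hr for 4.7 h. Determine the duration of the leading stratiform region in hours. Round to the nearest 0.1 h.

Known phases: 5.7 × 4.7 = 26.79 mm.
Remaining depth = 98.8 − 26.79 = 72.01 mm.
Duration = 72.01 / 16 = 4.5 h.

duration ≈ 4.5 h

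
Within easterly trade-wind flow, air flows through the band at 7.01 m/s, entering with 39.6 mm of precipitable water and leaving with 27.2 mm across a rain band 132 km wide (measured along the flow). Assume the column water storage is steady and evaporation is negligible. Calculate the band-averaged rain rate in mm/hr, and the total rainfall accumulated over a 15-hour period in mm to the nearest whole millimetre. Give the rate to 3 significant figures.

R ≈ 2.37 mm/hr; total ≈ 36 mm

Column moisture flux per unit crosswind length is F = V × PW.
Inflow: F_in = 7.01 × 39.6 = 277.596 mm·m/s
Outflow: F_out = 7.01 × 27.2 = 190.672 mm·m/s
Steady-state rate R = (F_in − F_out)/L = (277.596 − 190.672) / 132000 m = 6.585e-04 mm/s.
R = 6.585e-04 × 3600 = 2.37 mm/hr.
Over 15 h: total = 2.37 × 15 = 35.55 ≈ 36 mm.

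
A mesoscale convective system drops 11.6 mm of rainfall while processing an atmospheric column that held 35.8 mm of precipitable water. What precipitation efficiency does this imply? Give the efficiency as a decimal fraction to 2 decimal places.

ε = rainfall / PW = 11.6 / 35.8 = 0.32.

ε ≈ 0.32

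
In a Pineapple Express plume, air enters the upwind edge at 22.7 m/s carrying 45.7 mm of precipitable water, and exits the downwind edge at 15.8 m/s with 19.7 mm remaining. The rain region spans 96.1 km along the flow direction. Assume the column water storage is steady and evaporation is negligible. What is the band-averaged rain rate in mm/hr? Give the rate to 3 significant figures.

Column moisture flux per unit crosswind length is F = V × PW.
Inflow: F_in = 22.7 × 45.7 = 1037.39 mm·m/s
Outflow: F_out = 15.8 × 19.7 = 311.26 mm·m/s
Steady-state rate R = (F_in − F_out)/L = (1037.39 − 311.26) / 96100 m = 7.556e-03 mm/s.
R = 7.556e-03 × 3600 = 27.2 mm/hr.

R ≈ 27.2 mm/hr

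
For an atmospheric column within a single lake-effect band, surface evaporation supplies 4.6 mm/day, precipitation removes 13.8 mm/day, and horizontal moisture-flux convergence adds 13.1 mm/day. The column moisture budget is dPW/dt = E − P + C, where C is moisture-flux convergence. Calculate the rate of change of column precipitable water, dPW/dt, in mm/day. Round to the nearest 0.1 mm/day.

dPW/dt = E − P + C = 4.6 − 13.8 + (13.1) = 3.9 mm/day.

dPW/dt ≈ 3.9 mm/day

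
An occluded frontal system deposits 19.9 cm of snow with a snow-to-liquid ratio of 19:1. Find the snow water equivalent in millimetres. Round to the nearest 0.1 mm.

SWE ≈ 10.5 mm

SWE = snow depth / ratio = 19.9 cm / 19 = 1.047 cm = 10.5 mm.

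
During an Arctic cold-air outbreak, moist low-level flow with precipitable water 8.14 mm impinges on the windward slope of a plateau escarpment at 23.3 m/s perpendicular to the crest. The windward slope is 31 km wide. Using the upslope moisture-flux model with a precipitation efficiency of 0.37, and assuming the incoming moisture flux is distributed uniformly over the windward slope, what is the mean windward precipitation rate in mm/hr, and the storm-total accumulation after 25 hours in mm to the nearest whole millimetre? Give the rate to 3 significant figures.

Incoming column moisture flux per unit ridge length: F = V × PW = 23.3 × 8.14 = 189.662 mm·m/s.
Spread over the 31 km slope with efficiency ε = 0.37: R = ε·F/W = 0.37 × 189.662 / 31000 m = 2.264e-03 mm/s.
R = 2.264e-03 × 3600 = 8.15 mm/hr.
Over 25 h: total = 8.15 × 25 = 203.75 ≈ 204 mm.

R ≈ 8.15 mm/hr; total ≈ 204 mm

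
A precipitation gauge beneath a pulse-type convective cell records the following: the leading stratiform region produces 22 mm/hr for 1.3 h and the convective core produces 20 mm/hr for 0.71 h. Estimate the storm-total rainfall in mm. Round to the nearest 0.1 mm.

Total = Σ Rᵢ Δtᵢ = 22 × 1.3 + 20 × 0.71
      = 28.6 + 14.2 = 42.8 mm.

total ≈ 42.8 mm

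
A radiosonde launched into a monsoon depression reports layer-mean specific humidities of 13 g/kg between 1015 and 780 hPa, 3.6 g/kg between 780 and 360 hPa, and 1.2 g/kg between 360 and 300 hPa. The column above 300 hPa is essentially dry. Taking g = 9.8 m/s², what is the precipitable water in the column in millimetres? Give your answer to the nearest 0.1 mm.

Precipitable water is the column-integrated vapour mass per unit area: PW = (1/g) Σ q̄ Δp, with q in kg/kg and Δp in Pa (1 kg/m² of water = 1 mm).
Layer 1015–780 hPa: Δp = 235 hPa = 23500 Pa, q̄ = 0.013 kg/kg → 0.013 × 23500 / 9.8 = 31.17 mm
Layer 780–360 hPa: Δp = 420 hPa = 42000 Pa, q̄ = 0.0036 kg/kg → 0.0036 × 42000 / 9.8 = 15.43 mm
Layer 360–300 hPa: Δp = 60 hPa = 6000 Pa, q̄ = 0.0012 kg/kg → 0.0012 × 6000 / 9.8 = 0.73 mm
PW = 31.17 + 15.43 + 0.73 = 47.33 ≈ 47.3 mm.

PW ≈ 47.3 mm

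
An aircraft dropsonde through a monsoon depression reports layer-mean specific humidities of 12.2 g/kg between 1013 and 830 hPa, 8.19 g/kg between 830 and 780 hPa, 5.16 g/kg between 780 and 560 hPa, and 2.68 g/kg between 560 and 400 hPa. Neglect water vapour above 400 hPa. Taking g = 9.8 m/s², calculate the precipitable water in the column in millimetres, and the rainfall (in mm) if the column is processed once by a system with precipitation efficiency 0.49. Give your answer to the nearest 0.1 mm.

Precipitable water is the column-integrated vapour mass per unit area: PW = (1/g) Σ q̄ Δp, with q in kg/kg and Δp in Pa (1 kg/m² of water = 1 mm).
Layer 1013–830 hPa: Δp = 183 hPa = 18300 Pa, q̄ = 0.0122 kg/kg → 0.0122 × 18300 / 9.8 = 22.78 mm
Layer 830–780 hPa: Δp = 50 hPa = 5000 Pa, q̄ = 0.00819 kg/kg → 0.00819 × 5000 / 9.8 = 4.18 mm
Layer 780–560 hPa: Δp = 220 hPa = 22000 Pa, q̄ = 0.00516 kg/kg → 0.00516 × 22000 / 9.8 = 11.58 mm
Layer 560–400 hPa: Δp = 160 hPa = 16000 Pa, q̄ = 0.00268 kg/kg → 0.00268 × 16000 / 9.8 = 4.38 mm
PW = 22.78 + 4.18 + 11.58 + 4.38 = 42.92 ≈ 42.9 mm.
Rainfall = ε × PW = 0.49 × 42.9 = 21.0 mm.

PW ≈ 42.9 mm; rainfall ≈ 21.0 mm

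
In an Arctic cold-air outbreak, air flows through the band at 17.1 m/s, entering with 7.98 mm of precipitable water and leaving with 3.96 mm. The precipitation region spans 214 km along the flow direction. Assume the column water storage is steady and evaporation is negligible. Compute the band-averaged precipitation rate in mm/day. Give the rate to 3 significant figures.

R ≈ 27.8 mm/day

Column moisture flux per unit crosswind length is F = V × PW.
Inflow: F_in = 17.1 × 7.98 = 136.458 mm·m/s
Outflow: F_out = 17.1 × 3.96 = 67.716 mm·m/s
Steady-state rate R = (F_in − F_out)/L = (136.458 − 67.716) / 214000 m = 3.212e-04 mm/s.
R = 3.212e-04 × 3600 × 24 = 27.8 mm/day.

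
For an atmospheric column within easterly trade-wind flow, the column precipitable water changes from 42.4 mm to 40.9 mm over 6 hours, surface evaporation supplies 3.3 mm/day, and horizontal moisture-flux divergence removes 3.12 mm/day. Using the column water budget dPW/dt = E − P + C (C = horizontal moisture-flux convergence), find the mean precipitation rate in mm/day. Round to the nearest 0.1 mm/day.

P ≈ 6.2 mm/day

dPW/dt = (40.9 − 42.4) mm / (6/24 day) = -6.000 mm/day.
P = E + C − dPW/dt = 3.3 + (-3.12) − (-6.000) = 6.2 mm/day.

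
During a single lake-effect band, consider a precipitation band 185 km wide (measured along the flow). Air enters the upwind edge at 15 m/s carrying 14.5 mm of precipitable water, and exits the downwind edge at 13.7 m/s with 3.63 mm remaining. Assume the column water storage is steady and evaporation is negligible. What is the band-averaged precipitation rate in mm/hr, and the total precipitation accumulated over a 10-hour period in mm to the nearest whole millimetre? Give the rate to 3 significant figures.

R ≈ 3.26 mm/hr; total ≈ 33 mm

Column moisture flux per unit crosswind length is F = V × PW.
Inflow: F_in = 15 × 14.5 = 217.5 mm·m/s
Outflow: F_out = 13.7 × 3.63 = 49.731 mm·m/s
Steady-state rate R = (F_in − F_out)/L = (217.5 − 49.731) / 185000 m = 9.069e-04 mm/s.
R = 9.069e-04 × 3600 = 3.26 mm/hr.
Over 10 h: total = 3.26 × 10 = 32.6 ≈ 33 mm.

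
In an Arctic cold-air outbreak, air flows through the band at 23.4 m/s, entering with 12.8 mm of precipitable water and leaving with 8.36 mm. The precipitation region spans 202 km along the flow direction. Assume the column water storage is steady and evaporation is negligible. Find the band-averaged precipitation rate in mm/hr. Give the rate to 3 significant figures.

Column moisture flux per unit crosswind length is F = V × PW.
Inflow: F_in = 23.4 × 12.8 = 299.52 mm·m/s
Outflow: F_out = 23.4 × 8.36 = 195.624 mm·m/s
Steady-state rate R = (F_in − F_out)/L = (299.52 − 195.624) / 202000 m = 5.143e-04 mm/s.
R = 5.143e-04 × 3600 = 1.85 mm/hr.

R ≈ 1.85 mm/hr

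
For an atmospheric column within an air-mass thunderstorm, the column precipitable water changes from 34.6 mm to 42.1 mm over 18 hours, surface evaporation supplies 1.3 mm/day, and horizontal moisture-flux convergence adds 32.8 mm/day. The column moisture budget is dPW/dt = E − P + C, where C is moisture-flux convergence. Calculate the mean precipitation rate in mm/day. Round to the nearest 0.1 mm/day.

dPW/dt = (42.1 − 34.6) mm / (18/24 day) = +10.000 mm/day.
P = E + C − dPW/dt = 1.3 + (32.8) − (+10.000) = 24.1 mm/day.

P ≈ 24.1 mm/day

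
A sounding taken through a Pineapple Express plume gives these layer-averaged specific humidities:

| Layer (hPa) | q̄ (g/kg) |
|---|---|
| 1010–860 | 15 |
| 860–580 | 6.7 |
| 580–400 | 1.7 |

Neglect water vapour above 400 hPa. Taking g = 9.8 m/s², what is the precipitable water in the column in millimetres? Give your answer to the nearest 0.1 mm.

PW ≈ 45.2 mm

Precipitable water is the column-integrated vapour mass per unit area: PW = (1/g) Σ q̄ Δp, with q in kg/kg and Δp in Pa (1 kg/m² of water = 1 mm).
Layer 1010–860 hPa: Δp = 150 hPa = 15000 Pa, q̄ = 0.015 kg/kg → 0.015 × 15000 / 9.8 = 22.96 mm
Layer 860–580 hPa: Δp = 280 hPa = 28000 Pa, q̄ = 0.0067 kg/kg → 0.0067 × 28000 / 9.8 = 19.14 mm
Layer 580–400 hPa: Δp = 180 hPa = 18000 Pa, q̄ = 0.0017 kg/kg → 0.0017 × 18000 / 9.8 = 3.12 mm
PW = 22.96 + 19.14 + 3.12 = 45.22 ≈ 45.2 mm.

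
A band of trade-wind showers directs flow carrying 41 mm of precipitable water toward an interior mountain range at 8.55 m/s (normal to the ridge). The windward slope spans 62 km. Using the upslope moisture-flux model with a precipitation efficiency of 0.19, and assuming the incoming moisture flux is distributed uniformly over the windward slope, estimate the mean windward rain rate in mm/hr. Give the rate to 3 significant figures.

R ≈ 3.87 mm/hr

Incoming column moisture flux per unit ridge length: F = V × PW = 8.55 × 41 = 350.55 mm·m/s.
Spread over the 62 km slope with efficiency ε = 0.19: R = ε·F/W = 0.19 × 350.55 / 62000 m = 1.074e-03 mm/s.
R = 1.074e-03 × 3600 = 3.87 mm/hr.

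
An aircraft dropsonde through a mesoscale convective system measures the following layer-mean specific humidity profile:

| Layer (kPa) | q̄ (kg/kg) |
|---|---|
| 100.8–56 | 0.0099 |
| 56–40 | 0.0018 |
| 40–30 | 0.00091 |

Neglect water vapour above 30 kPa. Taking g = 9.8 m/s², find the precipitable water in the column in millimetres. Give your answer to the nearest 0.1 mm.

Precipitable water is the column-integrated vapour mass per unit area: PW = (1/g) Σ q̄ Δp, with q in kg/kg and Δp in Pa (1 kg/m² of water = 1 mm).
Layer 100.8–56 kPa: Δp = 448 hPa = 44800 Pa, q̄ = 0.0099 kg/kg → 0.0099 × 44800 / 9.8 = 45.26 mm
Layer 56–40 kPa: Δp = 160 hPa = 16000 Pa, q̄ = 0.0018 kg/kg → 0.0018 × 16000 / 9.8 = 2.94 mm
Layer 40–30 kPa: Δp = 100 hPa = 10000 Pa, q̄ = 0.00091 kg/kg → 0.00091 × 10000 / 9.8 = 0.93 mm
PW = 45.26 + 2.94 + 0.93 = 49.13 ≈ 49.1 mm.

PW ≈ 49.1 mm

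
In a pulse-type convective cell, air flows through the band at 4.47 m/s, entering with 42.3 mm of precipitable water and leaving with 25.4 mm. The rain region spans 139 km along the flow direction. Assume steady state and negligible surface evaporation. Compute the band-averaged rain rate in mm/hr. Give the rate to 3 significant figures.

R ≈ 1.96 mm/hr

Column moisture flux per unit crosswind length is F = V × PW.
Inflow: F_in = 4.47 × 42.3 = 189.081 mm·m/s
Outflow: F_out = 4.47 × 25.4 = 113.538 mm·m/s
Steady-state rate R = (F_in − F_out)/L = (189.081 − 113.538) / 139000 m = 5.435e-04 mm/s.
R = 5.435e-04 × 3600 = 1.96 mm/hr.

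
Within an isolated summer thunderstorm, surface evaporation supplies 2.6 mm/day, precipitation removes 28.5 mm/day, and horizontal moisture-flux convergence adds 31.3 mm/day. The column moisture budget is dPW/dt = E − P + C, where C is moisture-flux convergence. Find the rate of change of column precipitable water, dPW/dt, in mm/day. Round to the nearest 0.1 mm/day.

dPW/dt = E − P + C = 2.6 − 28.5 + (31.3) = 5.4 mm/day.

dPW/dt ≈ 5.4 mm/day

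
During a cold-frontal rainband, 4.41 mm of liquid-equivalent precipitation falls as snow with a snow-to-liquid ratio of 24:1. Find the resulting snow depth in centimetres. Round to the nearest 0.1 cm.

Snow depth = liquid × ratio = 4.41 mm × 24 = 105.84 mm = 10.6 cm.

snow depth ≈ 10.6 cm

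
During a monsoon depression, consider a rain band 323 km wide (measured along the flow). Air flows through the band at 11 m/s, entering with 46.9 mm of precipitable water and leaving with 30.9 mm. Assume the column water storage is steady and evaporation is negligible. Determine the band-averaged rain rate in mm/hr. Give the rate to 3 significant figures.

R ≈ 1.96 mm/hr

Column moisture flux per unit crosswind length is F = V × PW.
Inflow: F_in = 11 × 46.9 = 515.9 mm·m/s
Outflow: F_out = 11 × 30.9 = 339.9 mm·m/s
Steady-state rate R = (F_in − F_out)/L = (515.9 − 339.9) / 323000 m = 5.449e-04 mm/s.
R = 5.449e-04 × 3600 = 1.96 mm/hr.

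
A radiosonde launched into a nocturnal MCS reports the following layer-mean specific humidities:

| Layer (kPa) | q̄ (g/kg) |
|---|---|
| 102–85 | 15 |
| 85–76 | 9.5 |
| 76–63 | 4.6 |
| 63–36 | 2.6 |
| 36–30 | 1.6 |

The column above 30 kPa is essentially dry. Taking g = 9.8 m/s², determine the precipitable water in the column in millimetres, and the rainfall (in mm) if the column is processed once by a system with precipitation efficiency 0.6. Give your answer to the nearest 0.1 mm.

PW ≈ 49.0 mm; rainfall ≈ 29.4 mm

Precipitable water is the column-integrated vapour mass per unit area: PW = (1/g) Σ q̄ Δp, with q in kg/kg and Δp in Pa (1 kg/m² of water = 1 mm).
Layer 102–85 kPa: Δp = 170 hPa = 17000 Pa, q̄ = 0.015 kg/kg → 0.015 × 17000 / 9.8 = 26.02 mm
Layer 85–76 kPa: Δp = 90 hPa = 9000 Pa, q̄ = 0.0095 kg/kg → 0.0095 × 9000 / 9.8 = 8.72 mm
Layer 76–63 kPa: Δp = 130 hPa = 13000 Pa, q̄ = 0.0046 kg/kg → 0.0046 × 13000 / 9.8 = 6.10 mm
Layer 63–36 kPa: Δp = 270 hPa = 27000 Pa, q̄ = 0.0026 kg/kg → 0.0026 × 27000 / 9.8 = 7.16 mm
Layer 36–30 kPa: Δp = 60 hPa = 6000 Pa, q̄ = 0.0016 kg/kg → 0.0016 × 6000 / 9.8 = 0.98 mm
PW = 26.02 + 8.72 + 6.10 + 7.16 + 0.98 = 48.98 ≈ 49.0 mm.
Rainfall = ε × PW = 0.6 × 49.0 = 29.4 mm.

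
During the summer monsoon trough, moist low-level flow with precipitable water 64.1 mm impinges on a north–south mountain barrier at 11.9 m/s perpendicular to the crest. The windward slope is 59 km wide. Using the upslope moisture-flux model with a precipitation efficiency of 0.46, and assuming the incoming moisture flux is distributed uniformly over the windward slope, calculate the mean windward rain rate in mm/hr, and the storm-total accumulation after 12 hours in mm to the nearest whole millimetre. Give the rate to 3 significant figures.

Incoming column moisture flux per unit ridge length: F = V × PW = 11.9 × 64.1 = 762.79 mm·m/s.
Spread over the 59 km slope with efficiency ε = 0.46: R = ε·F/W = 0.46 × 762.79 / 59000 m = 5.947e-03 mm/s.
R = 5.947e-03 × 3600 = 21.4 mm/hr.
Over 12 h: total = 21.4 × 12 = 256.8 ≈ 257 mm.

R ≈ 21.4 mm/hr; total ≈ 257 mm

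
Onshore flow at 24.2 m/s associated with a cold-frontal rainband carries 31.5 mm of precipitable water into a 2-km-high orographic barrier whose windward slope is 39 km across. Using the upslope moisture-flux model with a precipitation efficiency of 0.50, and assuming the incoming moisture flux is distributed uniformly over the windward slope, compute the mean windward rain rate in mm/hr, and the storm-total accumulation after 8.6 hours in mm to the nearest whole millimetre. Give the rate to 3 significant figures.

R ≈ 35.2 mm/hr; total ≈ 303 mm

Incoming column moisture flux per unit ridge length: F = V × PW = 24.2 × 31.5 = 762.3 mm·m/s.
Spread over the 39 km slope with efficiency ε = 0.50: R = ε·F/W = 0.50 × 762.3 / 39000 m = 9.773e-03 mm/s.
R = 9.773e-03 × 3600 = 35.2 mm/hr.
Over 8.6 h: total = 35.2 × 8.6 = 302.72 ≈ 303 mm.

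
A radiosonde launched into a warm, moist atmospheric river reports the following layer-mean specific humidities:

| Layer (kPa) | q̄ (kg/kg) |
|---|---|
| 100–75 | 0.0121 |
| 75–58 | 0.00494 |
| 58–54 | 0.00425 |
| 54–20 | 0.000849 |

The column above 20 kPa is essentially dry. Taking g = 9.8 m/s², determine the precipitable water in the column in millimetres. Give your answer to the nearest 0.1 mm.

Precipitable water is the column-integrated vapour mass per unit area: PW = (1/g) Σ q̄ Δp, with q in kg/kg and Δp in Pa (1 kg/m² of water = 1 mm).
Layer 100–75 kPa: Δp = 250 hPa = 25000 Pa, q̄ = 0.0121 kg/kg → 0.0121 × 25000 / 9.8 = 30.87 mm
Layer 75–58 kPa: Δp = 170 hPa = 17000 Pa, q̄ = 0.00494 kg/kg → 0.00494 × 17000 / 9.8 = 8.57 mm
Layer 58–54 kPa: Δp = 40 hPa = 4000 Pa, q̄ = 0.00425 kg/kg → 0.00425 × 4000 / 9.8 = 1.73 mm
Layer 54–20 kPa: Δp = 340 hPa = 34000 Pa, q̄ = 0.000849 kg/kg → 0.000849 × 34000 / 9.8 = 2.95 mm
PW = 30.87 + 8.57 + 1.73 + 2.95 = 44.12 ≈ 44.1 mm.

PW ≈ 44.1 mm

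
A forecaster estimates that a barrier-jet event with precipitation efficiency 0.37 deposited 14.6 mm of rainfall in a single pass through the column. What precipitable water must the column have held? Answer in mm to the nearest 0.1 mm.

PW = rainfall / ε = 14.6 / 0.37 = 39.5 mm.

PW ≈ 39.5 mm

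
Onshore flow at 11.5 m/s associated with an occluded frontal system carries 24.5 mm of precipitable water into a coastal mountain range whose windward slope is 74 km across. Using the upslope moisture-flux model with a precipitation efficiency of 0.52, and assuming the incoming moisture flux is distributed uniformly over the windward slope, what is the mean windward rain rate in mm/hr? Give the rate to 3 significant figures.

R ≈ 7.13 mm/hr

Incoming column moisture flux per unit ridge length: F = V × PW = 11.5 × 24.5 = 281.75 mm·m/s.
Spread over the 74 km slope with efficiency ε = 0.52: R = ε·F/W = 0.52 × 281.75 / 74000 m = 1.980e-03 mm/s.
R = 1.980e-03 × 3600 = 7.13 mm/hr.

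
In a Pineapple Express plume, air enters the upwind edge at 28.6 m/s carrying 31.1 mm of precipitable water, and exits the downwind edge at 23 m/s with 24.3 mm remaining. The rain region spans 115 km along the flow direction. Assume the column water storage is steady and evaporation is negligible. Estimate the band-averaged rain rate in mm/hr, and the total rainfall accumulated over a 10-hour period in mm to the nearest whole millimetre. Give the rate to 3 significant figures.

Column moisture flux per unit crosswind length is F = V × PW.
Inflow: F_in = 28.6 × 31.1 = 889.46 mm·m/s
Outflow: F_out = 23 × 24.3 = 558.9 mm·m/s
Steady-state rate R = (F_in − F_out)/L = (889.46 − 558.9) / 115000 m = 2.874e-03 mm/s.
R = 2.874e-03 × 3600 = 10.3 mm/hr.
Over 10 h: total = 10.3 × 10 = 103 mm.

R ≈ 10.3 mm/hr; total ≈ 103 mm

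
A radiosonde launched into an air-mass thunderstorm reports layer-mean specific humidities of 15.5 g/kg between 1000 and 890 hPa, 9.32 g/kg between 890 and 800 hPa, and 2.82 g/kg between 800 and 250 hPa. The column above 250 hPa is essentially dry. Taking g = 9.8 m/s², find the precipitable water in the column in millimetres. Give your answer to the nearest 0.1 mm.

Precipitable water is the column-integrated vapour mass per unit area: PW = (1/g) Σ q̄ Δp, with q in kg/kg and Δp in Pa (1 kg/m² of water = 1 mm).
Layer 1000–890 hPa: Δp = 110 hPa = 11000 Pa, q̄ = 0.0155 kg/kg → 0.0155 × 11000 / 9.8 = 17.40 mm
Layer 890–800 hPa: Δp = 90 hPa = 9000 Pa, q̄ = 0.00932 kg/kg → 0.00932 × 9000 / 9.8 = 8.56 mm
Layer 800–250 hPa: Δp = 550 hPa = 55000 Pa, q̄ = 0.00282 kg/kg → 0.00282 × 55000 / 9.8 = 15.83 mm
PW = 17.40 + 8.56 + 15.83 = 41.79 ≈ 41.8 mm.

PW ≈ 41.8 mm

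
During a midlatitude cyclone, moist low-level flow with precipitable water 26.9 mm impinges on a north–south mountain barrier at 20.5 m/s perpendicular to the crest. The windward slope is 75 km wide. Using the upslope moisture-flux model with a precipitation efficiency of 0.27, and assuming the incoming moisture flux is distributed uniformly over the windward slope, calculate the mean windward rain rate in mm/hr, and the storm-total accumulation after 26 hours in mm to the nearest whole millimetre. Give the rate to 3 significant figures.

R ≈ 7.15 mm/hr; total ≈ 186 mm

Incoming column moisture flux per unit ridge length: F = V × PW = 20.5 × 26.9 = 551.45 mm·m/s.
Spread over the 75 km slope with efficiency ε = 0.27: R = ε·F/W = 0.27 × 551.45 / 75000 m = 1.985e-03 mm/s.
R = 1.985e-03 × 3600 = 7.15 mm/hr.
Over 26 h: total = 7.15 × 26 = 185.9 ≈ 186 mm.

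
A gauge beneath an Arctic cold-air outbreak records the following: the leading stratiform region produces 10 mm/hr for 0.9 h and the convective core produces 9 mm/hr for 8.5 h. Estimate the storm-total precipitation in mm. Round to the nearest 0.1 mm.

total ≈ 85.5 mm

Total = Σ Rᵢ Δtᵢ = 10 × 0.9 + 9 × 8.5
      = 9 + 76.5 = 85.5 mm.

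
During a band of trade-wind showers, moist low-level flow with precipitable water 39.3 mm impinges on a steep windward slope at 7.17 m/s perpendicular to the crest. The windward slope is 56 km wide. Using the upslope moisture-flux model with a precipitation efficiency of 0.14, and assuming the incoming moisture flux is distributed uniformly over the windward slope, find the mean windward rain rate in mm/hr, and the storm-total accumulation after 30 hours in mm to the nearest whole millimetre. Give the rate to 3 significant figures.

Incoming column moisture flux per unit ridge length: F = V × PW = 7.17 × 39.3 = 281.781 mm·m/s.
Spread over the 56 km slope with efficiency ε = 0.14: R = ε·F/W = 0.14 × 281.781 / 56000 m = 7.045e-04 mm/s.
R = 7.045e-04 × 3600 = 2.54 mm/hr.
Over 30 h: total = 2.54 × 30 = 76.2 ≈ 76 mm.

R ≈ 2.54 mm/hr; total ≈ 76 mm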